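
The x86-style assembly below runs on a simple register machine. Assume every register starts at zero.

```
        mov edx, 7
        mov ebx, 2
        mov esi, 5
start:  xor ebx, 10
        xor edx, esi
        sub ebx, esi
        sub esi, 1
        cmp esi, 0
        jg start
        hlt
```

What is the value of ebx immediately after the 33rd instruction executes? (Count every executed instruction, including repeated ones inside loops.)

13

mov edx, 7 → edx=7
mov ebx, 2 → ebx=2
mov esi, 5 → esi=5
xor ebx, 10 → ebx=2^10=8
xor edx, esi → edx=7^5=2
sub ebx, esi → ebx=8-5=3
sub esi, 1 → esi=5-1=4
cmp esi, 0  (cmp 4,0)
jg start: taken
xor ebx, 10 → ebx=3^10=9
xor edx, esi → edx=2^4=6
sub ebx, esi → ebx=9-4=5
sub esi, 1 → esi=4-1=3
cmp esi, 0  (cmp 3,0)
jg start: taken
xor ebx, 10 → ebx=5^10=15
xor edx, esi → edx=6^3=5
sub ebx, esi → ebx=15-3=12
sub esi, 1 → esi=3-1=2
cmp esi, 0  (cmp 2,0)
jg start: taken
xor ebx, 10 → ebx=12^10=6
xor edx, esi → edx=5^2=7
sub ebx, esi → ebx=6-2=4
sub esi, 1 → esi=2-1=1
cmp esi, 0  (cmp 1,0)
jg start: taken
xor ebx, 10 → ebx=4^10=14
xor edx, esi → edx=7^1=6
sub ebx, esi → ebx=14-1=13
sub esi, 1 → esi=1-1=0
cmp esi, 0  (cmp 0,0)
jg start: not taken
After step 33: ebx = 13.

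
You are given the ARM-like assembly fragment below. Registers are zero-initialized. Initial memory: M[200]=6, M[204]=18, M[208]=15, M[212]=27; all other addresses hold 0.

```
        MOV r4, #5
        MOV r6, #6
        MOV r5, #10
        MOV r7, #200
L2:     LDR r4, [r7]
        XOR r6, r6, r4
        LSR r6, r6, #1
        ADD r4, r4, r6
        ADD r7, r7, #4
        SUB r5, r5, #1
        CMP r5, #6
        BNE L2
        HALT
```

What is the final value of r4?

39

MOV r4, #5 → r4=5
MOV r6, #6 → r6=6
MOV r5, #10 → r5=10
MOV r7, #200 → r7=200
LDR r4, [r7] → r4=M[200]=6
XOR r6, r6, r4 → r6=6^6=0
LSR r6, r6, #1 → r6=0>>1=0
ADD r4, r4, r6 → r4=6+0=6
ADD r7, r7, #4 → r7=200+4=204
SUB r5, r5, #1 → r5=10-1=9
CMP r5, #6  (cmp 9,6)
BNE L2: taken
LDR r4, [r7] → r4=M[204]=18
XOR r6, r6, r4 → r6=0^18=18
LSR r6, r6, #1 → r6=18>>1=9
ADD r4, r4, r6 → r4=18+9=27
ADD r7, r7, #4 → r7=204+4=208
SUB r5, r5, #1 → r5=9-1=8
CMP r5, #6  (cmp 8,6)
BNE L2: taken
LDR r4, [r7] → r4=M[208]=15
XOR r6, r6, r4 → r6=9^15=6
LSR r6, r6, #1 → r6=6>>1=3
ADD r4, r4, r6 → r4=15+3=18
ADD r7, r7, #4 → r7=208+4=212
SUB r5, r5, #1 → r5=8-1=7
CMP r5, #6  (cmp 7,6)
BNE L2: taken
LDR r4, [r7] → r4=M[212]=27
XOR r6, r6, r4 → r6=3^27=24
LSR r6, r6, #1 → r6=24>>1=12
ADD r4, r4, r6 → r4=27+12=39
ADD r7, r7, #4 → r7=212+4=216
SUB r5, r5, #1 → r5=7-1=6
CMP r5, #6  (cmp 6,6)
BNE L2: not taken
halt.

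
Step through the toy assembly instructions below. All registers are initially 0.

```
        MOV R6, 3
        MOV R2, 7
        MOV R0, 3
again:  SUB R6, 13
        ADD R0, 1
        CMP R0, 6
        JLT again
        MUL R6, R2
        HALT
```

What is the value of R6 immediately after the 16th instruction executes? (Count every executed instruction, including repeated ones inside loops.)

-252

after MOV R6, 3: R6=3
after MOV R2, 7: R2=7
after MOV R0, 3: R0=3
after SUB R6, 13: R6=3-13=-10
after ADD R0, 1: R0=3+1=4
CMP R0, 6  (cmp 4,6)
JLT again: taken
after SUB R6, 13: R6=(-10)-13=-23
after ADD R0, 1: R0=4+1=5
CMP R0, 6  (cmp 5,6)
JLT again: taken
after SUB R6, 13: R6=(-23)-13=-36
after ADD R0, 1: R0=5+1=6
CMP R0, 6  (cmp 6,6)
JLT again: not taken
after MUL R6, R2: R6=(-36)*7=-252
After step 16: R6 = -252.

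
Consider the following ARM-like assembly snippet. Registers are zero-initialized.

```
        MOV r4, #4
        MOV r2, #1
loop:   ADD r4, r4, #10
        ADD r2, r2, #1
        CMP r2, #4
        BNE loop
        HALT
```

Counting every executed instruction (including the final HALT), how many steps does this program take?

15

MOV r4, #4 → r4=4
MOV r2, #1 → r2=1
ADD r4, r4, #10 → r4=4+10=14
ADD r2, r2, #1 → r2=1+1=2
CMP r2, #4  (cmp 2,4)
BNE loop: taken
ADD r4, r4, #10 → r4=14+10=24
ADD r2, r2, #1 → r2=2+1=3
CMP r2, #4  (cmp 3,4)
BNE loop: taken
ADD r4, r4, #10 → r4=24+10=34
ADD r2, r2, #1 → r2=3+1=4
CMP r2, #4  (cmp 4,4)
BNE loop: not taken
halt.
Total executed instructions: 15.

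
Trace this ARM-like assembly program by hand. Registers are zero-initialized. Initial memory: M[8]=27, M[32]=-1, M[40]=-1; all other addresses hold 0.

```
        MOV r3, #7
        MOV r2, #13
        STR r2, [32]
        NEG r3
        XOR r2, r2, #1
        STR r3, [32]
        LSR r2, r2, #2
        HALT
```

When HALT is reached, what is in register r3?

MOV r3, #7 → r3=7
MOV r2, #13 → r2=13
STR r2, [32] → M[32]=13
NEG r3 → r3=-(7)=-7
XOR r2, r2, #1 → r2=13^1=12
STR r3, [32] → M[32]=-7
LSR r2, r2, #2 → r2=12>>2=3
halt.

-7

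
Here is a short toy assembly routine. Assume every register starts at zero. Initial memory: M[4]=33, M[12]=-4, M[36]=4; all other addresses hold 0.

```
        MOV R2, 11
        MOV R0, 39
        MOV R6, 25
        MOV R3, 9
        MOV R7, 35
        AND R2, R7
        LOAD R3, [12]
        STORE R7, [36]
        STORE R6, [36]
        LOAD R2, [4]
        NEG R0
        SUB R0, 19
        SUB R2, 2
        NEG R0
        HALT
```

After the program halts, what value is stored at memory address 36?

25

MOV R2, 11 → R2=11
MOV R0, 39 → R0=39
MOV R6, 25 → R6=25
MOV R3, 9 → R3=9
MOV R7, 35 → R7=35
AND R2, R7 → R2=11&35=3
LOAD R3, [12] → R3=M[12]=-4
STORE R7, [36] → M[36]=35
STORE R6, [36] → M[36]=25
LOAD R2, [4] → R2=M[4]=33
NEG R0 → R0=-(39)=-39
SUB R0, 19 → R0=(-39)-19=-58
SUB R2, 2 → R2=33-2=31
NEG R0 → R0=-(-58)=58
halt.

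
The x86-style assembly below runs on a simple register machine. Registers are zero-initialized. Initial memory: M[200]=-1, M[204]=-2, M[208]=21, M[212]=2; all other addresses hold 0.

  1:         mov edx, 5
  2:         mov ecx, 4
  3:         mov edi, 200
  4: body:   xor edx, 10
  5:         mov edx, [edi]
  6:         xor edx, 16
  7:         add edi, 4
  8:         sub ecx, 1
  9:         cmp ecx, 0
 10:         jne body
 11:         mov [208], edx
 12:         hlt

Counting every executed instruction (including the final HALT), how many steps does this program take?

33

mov edx, 5 → edx=5
mov ecx, 4 → ecx=4
mov edi, 200 → edi=200
xor edx, 10 → edx=5^10=15
mov edx, [edi] → edx=M[200]=-1
xor edx, 16 → edx=(-1)^16=-17
add edi, 4 → edi=200+4=204
sub ecx, 1 → ecx=4-1=3
cmp ecx, 0  (cmp 3,0)
jne body: taken
xor edx, 10 → edx=(-17)^10=-27
mov edx, [edi] → edx=M[204]=-2
xor edx, 16 → edx=(-2)^16=-18
add edi, 4 → edi=204+4=208
sub ecx, 1 → ecx=3-1=2
cmp ecx, 0  (cmp 2,0)
jne body: taken
xor edx, 10 → edx=(-18)^10=-28
mov edx, [edi] → edx=M[208]=21
xor edx, 16 → edx=21^16=5
add edi, 4 → edi=208+4=212
sub ecx, 1 → ecx=2-1=1
cmp ecx, 0  (cmp 1,0)
jne body: taken
xor edx, 10 → edx=5^10=15
mov edx, [edi] → edx=M[212]=2
xor edx, 16 → edx=2^16=18
add edi, 4 → edi=212+4=216
sub ecx, 1 → ecx=1-1=0
cmp ecx, 0  (cmp 0,0)
jne body: not taken
mov [208], edx → M[208]=18
halt.
Total executed instructions: 33.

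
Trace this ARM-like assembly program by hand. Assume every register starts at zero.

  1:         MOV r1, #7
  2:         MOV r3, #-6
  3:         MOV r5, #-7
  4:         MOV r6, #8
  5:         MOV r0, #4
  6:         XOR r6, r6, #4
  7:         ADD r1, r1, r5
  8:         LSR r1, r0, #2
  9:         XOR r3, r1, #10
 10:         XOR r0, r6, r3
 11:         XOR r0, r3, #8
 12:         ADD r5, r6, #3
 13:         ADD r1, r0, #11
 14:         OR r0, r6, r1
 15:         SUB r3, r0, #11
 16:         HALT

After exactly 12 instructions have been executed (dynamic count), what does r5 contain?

r1=7
r3=-6
r5=-7
r6=8
r0=4
r6=8^4=12
r1=7+(-7)=0
r1=4>>2=1
r3=1^10=11
r0=12^11=7
r0=11^8=3
r5=12+3=15
After step 12: r5 = 15.

15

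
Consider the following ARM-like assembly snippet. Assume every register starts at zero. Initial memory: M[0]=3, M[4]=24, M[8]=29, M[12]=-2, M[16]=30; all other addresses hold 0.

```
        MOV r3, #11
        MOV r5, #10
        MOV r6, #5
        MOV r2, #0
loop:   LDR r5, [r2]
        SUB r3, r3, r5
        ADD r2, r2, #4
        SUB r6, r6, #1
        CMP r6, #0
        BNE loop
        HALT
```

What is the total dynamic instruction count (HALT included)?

after MOV r3, #11: r3=11
after MOV r5, #10: r5=10
after MOV r6, #5: r6=5
after MOV r2, #0: r2=0
after LDR r5, [r2]: r5=M[0]=3
after SUB r3, r3, r5: r3=11-3=8
after ADD r2, r2, #4: r2=0+4=4
after SUB r6, r6, #1: r6=5-1=4
CMP r6, #0  (cmp 4,0)
BNE loop: taken
after LDR r5, [r2]: r5=M[4]=24
after SUB r3, r3, r5: r3=8-24=-16
after ADD r2, r2, #4: r2=4+4=8
after SUB r6, r6, #1: r6=4-1=3
CMP r6, #0  (cmp 3,0)
BNE loop: taken
after LDR r5, [r2]: r5=M[8]=29
after SUB r3, r3, r5: r3=(-16)-29=-45
after ADD r2, r2, #4: r2=8+4=12
after SUB r6, r6, #1: r6=3-1=2
CMP r6, #0  (cmp 2,0)
BNE loop: taken
after LDR r5, [r2]: r5=M[12]=-2
after SUB r3, r3, r5: r3=(-45)-(-2)=-43
after ADD r2, r2, #4: r2=12+4=16
after SUB r6, r6, #1: r6=2-1=1
CMP r6, #0  (cmp 1,0)
BNE loop: taken
after LDR r5, [r2]: r5=M[16]=30
after SUB r3, r3, r5: r3=(-43)-30=-73
after ADD r2, r2, #4: r2=16+4=20
after SUB r6, r6, #1: r6=1-1=0
CMP r6, #0  (cmp 0,0)
BNE loop: not taken
halt.
Total executed instructions: 35.

35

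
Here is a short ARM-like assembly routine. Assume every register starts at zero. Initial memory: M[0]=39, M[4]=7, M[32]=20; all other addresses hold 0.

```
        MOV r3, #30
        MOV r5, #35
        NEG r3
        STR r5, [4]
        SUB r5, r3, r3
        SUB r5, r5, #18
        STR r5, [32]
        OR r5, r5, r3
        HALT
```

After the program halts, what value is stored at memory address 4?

r3=30
r5=35
r3=-(30)=-30
STR r5, [4] → M[4]=35
r5=(-30)-(-30)=0
r5=0-18=-18
STR r5, [32] → M[32]=-18
r5=(-18)|(-30)=-18
halt.

35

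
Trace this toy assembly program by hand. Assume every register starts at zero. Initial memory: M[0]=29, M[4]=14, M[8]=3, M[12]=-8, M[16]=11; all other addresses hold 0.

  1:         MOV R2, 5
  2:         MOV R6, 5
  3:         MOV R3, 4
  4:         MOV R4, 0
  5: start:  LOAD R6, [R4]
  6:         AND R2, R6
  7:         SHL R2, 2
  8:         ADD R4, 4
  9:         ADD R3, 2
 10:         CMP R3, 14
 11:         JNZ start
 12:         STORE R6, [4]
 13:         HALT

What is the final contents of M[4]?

11

after MOV R2, 5: R2=5
after MOV R6, 5: R6=5
after MOV R3, 4: R3=4
after MOV R4, 0: R4=0
after LOAD R6, [R4]: R6=M[0]=29
after AND R2, R6: R2=5&29=5
after SHL R2, 2: R2=5<<2=20
after ADD R4, 4: R4=0+4=4
after ADD R3, 2: R3=4+2=6
CMP R3, 14  (cmp 6,14)
JNZ start: taken
after LOAD R6, [R4]: R6=M[4]=14
after AND R2, R6: R2=20&14=4
after SHL R2, 2: R2=4<<2=16
after ADD R4, 4: R4=4+4=8
after ADD R3, 2: R3=6+2=8
CMP R3, 14  (cmp 8,14)
JNZ start: taken
after LOAD R6, [R4]: R6=M[8]=3
after AND R2, R6: R2=16&3=0
after SHL R2, 2: R2=0<<2=0
after ADD R4, 4: R4=8+4=12
after ADD R3, 2: R3=8+2=10
CMP R3, 14  (cmp 10,14)
JNZ start: taken
after LOAD R6, [R4]: R6=M[12]=-8
after AND R2, R6: R2=0&(-8)=0
after SHL R2, 2: R2=0<<2=0
after ADD R4, 4: R4=12+4=16
after ADD R3, 2: R3=10+2=12
CMP R3, 14  (cmp 12,14)
JNZ start: taken
after LOAD R6, [R4]: R6=M[16]=11
after AND R2, R6: R2=0&11=0
after SHL R2, 2: R2=0<<2=0
after ADD R4, 4: R4=16+4=20
after ADD R3, 2: R3=12+2=14
CMP R3, 14  (cmp 14,14)
JNZ start: not taken
STORE R6, [4] → M[4]=11
halt.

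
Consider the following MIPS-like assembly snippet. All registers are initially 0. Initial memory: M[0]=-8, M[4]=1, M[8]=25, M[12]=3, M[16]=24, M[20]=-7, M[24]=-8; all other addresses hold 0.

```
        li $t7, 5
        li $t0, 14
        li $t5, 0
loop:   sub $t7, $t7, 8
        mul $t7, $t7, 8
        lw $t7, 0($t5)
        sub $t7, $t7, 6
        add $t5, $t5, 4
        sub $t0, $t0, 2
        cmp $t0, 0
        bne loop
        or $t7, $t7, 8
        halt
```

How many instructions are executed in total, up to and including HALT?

after li $t7, 5: $t7=5
after li $t0, 14: $t0=14
after li $t5, 0: $t5=0
after sub $t7, $t7, 8: $t7=5-8=-3
after mul $t7, $t7, 8: $t7=(-3)*8=-24
after lw $t7, 0($t5): $t7=M[0]=-8
after sub $t7, $t7, 6: $t7=(-8)-6=-14
after add $t5, $t5, 4: $t5=0+4=4
after sub $t0, $t0, 2: $t0=14-2=12
cmp $t0, 0  (cmp 12,0)
bne loop: taken
after sub $t7, $t7, 8: $t7=(-14)-8=-22
after mul $t7, $t7, 8: $t7=(-22)*8=-176
after lw $t7, 0($t5): $t7=M[4]=1
after sub $t7, $t7, 6: $t7=1-6=-5
after add $t5, $t5, 4: $t5=4+4=8
after sub $t0, $t0, 2: $t0=12-2=10
cmp $t0, 0  (cmp 10,0)
bne loop: taken
after sub $t7, $t7, 8: $t7=(-5)-8=-13
after mul $t7, $t7, 8: $t7=(-13)*8=-104
after lw $t7, 0($t5): $t7=M[8]=25
after sub $t7, $t7, 6: $t7=25-6=19
after add $t5, $t5, 4: $t5=8+4=12
after sub $t0, $t0, 2: $t0=10-2=8
cmp $t0, 0  (cmp 8,0)
bne loop: taken
after sub $t7, $t7, 8: $t7=19-8=11
after mul $t7, $t7, 8: $t7=11*8=88
after lw $t7, 0($t5): $t7=M[12]=3
after sub $t7, $t7, 6: $t7=3-6=-3
after add $t5, $t5, 4: $t5=12+4=16
after sub $t0, $t0, 2: $t0=8-2=6
cmp $t0, 0  (cmp 6,0)
bne loop: taken
after sub $t7, $t7, 8: $t7=(-3)-8=-11
after mul $t7, $t7, 8: $t7=(-11)*8=-88
after lw $t7, 0($t5): $t7=M[16]=24
after sub $t7, $t7, 6: $t7=24-6=18
after add $t5, $t5, 4: $t5=16+4=20
after sub $t0, $t0, 2: $t0=6-2=4
cmp $t0, 0  (cmp 4,0)
bne loop: taken
after sub $t7, $t7, 8: $t7=18-8=10
after mul $t7, $t7, 8: $t7=10*8=80
after lw $t7, 0($t5): $t7=M[20]=-7
after sub $t7, $t7, 6: $t7=(-7)-6=-13
after add $t5, $t5, 4: $t5=20+4=24
after sub $t0, $t0, 2: $t0=4-2=2
cmp $t0, 0  (cmp 2,0)
bne loop: taken
after sub $t7, $t7, 8: $t7=(-13)-8=-21
after mul $t7, $t7, 8: $t7=(-21)*8=-168
after lw $t7, 0($t5): $t7=M[24]=-8
after sub $t7, $t7, 6: $t7=(-8)-6=-14
after add $t5, $t5, 4: $t5=24+4=28
after sub $t0, $t0, 2: $t0=2-2=0
cmp $t0, 0  (cmp 0,0)
bne loop: not taken
after or $t7, $t7, 8: $t7=(-14)|8=-6
halt.
Total executed instructions: 61.

61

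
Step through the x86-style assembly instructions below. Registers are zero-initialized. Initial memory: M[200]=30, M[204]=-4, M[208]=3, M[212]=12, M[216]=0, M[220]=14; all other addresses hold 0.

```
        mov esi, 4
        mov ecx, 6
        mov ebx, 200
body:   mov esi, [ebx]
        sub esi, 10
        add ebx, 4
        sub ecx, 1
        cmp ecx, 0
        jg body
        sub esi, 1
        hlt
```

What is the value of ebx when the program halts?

224

mov esi, 4 → esi=4
mov ecx, 6 → ecx=6
mov ebx, 200 → ebx=200
mov esi, [ebx] → esi=M[200]=30
sub esi, 10 → esi=30-10=20
add ebx, 4 → ebx=200+4=204
sub ecx, 1 → ecx=6-1=5
cmp ecx, 0  (cmp 5,0)
jg body: taken
mov esi, [ebx] → esi=M[204]=-4
sub esi, 10 → esi=(-4)-10=-14
add ebx, 4 → ebx=204+4=208
sub ecx, 1 → ecx=5-1=4
cmp ecx, 0  (cmp 4,0)
jg body: taken
mov esi, [ebx] → esi=M[208]=3
sub esi, 10 → esi=3-10=-7
add ebx, 4 → ebx=208+4=212
sub ecx, 1 → ecx=4-1=3
cmp ecx, 0  (cmp 3,0)
jg body: taken
mov esi, [ebx] → esi=M[212]=12
sub esi, 10 → esi=12-10=2
add ebx, 4 → ebx=212+4=216
sub ecx, 1 → ecx=3-1=2
cmp ecx, 0  (cmp 2,0)
jg body: taken
mov esi, [ebx] → esi=M[216]=0
sub esi, 10 → esi=0-10=-10
add ebx, 4 → ebx=216+4=220
sub ecx, 1 → ecx=2-1=1
cmp ecx, 0  (cmp 1,0)
jg body: taken
mov esi, [ebx] → esi=M[220]=14
sub esi, 10 → esi=14-10=4
add ebx, 4 → ebx=220+4=224
sub ecx, 1 → ecx=1-1=0
cmp ecx, 0  (cmp 0,0)
jg body: not taken
sub esi, 1 → esi=4-1=3
halt.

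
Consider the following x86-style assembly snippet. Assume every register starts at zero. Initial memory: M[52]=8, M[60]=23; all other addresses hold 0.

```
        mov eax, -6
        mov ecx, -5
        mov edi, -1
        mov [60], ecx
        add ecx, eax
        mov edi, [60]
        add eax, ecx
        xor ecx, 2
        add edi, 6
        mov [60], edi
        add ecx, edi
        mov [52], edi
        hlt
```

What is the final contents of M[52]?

1

after mov eax, -6: eax=-6
after mov ecx, -5: ecx=-5
after mov edi, -1: edi=-1
mov [60], ecx → M[60]=-5
after add ecx, eax: ecx=(-5)+(-6)=-11
after mov edi, [60]: edi=M[60]=-5
after add eax, ecx: eax=(-6)+(-11)=-17
after xor ecx, 2: ecx=(-11)^2=-9
after add edi, 6: edi=(-5)+6=1
mov [60], edi → M[60]=1
after add ecx, edi: ecx=(-9)+1=-8
mov [52], edi → M[52]=1
halt.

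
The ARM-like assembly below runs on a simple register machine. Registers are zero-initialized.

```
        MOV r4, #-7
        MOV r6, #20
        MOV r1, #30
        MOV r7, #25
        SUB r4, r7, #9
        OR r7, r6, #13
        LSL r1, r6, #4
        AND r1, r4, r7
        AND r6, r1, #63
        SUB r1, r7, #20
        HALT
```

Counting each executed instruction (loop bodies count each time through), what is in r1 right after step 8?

16

MOV r4, #-7 → r4=-7
MOV r6, #20 → r6=20
MOV r1, #30 → r1=30
MOV r7, #25 → r7=25
SUB r4, r7, #9 → r4=25-9=16
OR r7, r6, #13 → r7=20|13=29
LSL r1, r6, #4 → r1=20<<4=320
AND r1, r4, r7 → r1=16&29=16
After step 8: r1 = 16.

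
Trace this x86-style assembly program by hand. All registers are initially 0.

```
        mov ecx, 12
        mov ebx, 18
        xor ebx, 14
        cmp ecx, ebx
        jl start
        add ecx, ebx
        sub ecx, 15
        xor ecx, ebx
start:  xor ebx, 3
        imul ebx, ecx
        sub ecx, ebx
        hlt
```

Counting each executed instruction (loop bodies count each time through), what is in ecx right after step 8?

mov ecx, 12 → ecx=12
mov ebx, 18 → ebx=18
xor ebx, 14 → ebx=18^14=28
cmp ecx, ebx  (cmp 12,28)
jl start: taken
xor ebx, 3 → ebx=28^3=31
imul ebx, ecx → ebx=31*12=372
sub ecx, ebx → ecx=12-372=-360
After step 8: ecx = -360.

-360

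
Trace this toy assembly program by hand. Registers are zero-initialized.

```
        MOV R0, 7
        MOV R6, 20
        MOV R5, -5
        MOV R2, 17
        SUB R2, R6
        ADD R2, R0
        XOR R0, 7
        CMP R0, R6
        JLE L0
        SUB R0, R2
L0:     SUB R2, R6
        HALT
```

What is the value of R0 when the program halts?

MOV R0, 7 → R0=7
MOV R6, 20 → R6=20
MOV R5, -5 → R5=-5
MOV R2, 17 → R2=17
SUB R2, R6 → R2=17-20=-3
ADD R2, R0 → R2=(-3)+7=4
XOR R0, 7 → R0=7^7=0
CMP R0, R6  (cmp 0,20)
JLE L0: taken
SUB R2, R6 → R2=4-20=-16
halt.

0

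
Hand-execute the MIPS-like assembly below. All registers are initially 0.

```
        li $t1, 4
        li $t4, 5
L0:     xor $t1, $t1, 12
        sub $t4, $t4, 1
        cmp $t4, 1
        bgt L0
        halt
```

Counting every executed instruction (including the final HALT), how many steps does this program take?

19

li $t1, 4 → $t1=4
li $t4, 5 → $t4=5
xor $t1, $t1, 12 → $t1=4^12=8
sub $t4, $t4, 1 → $t4=5-1=4
cmp $t4, 1  (cmp 4,1)
bgt L0: taken
xor $t1, $t1, 12 → $t1=8^12=4
sub $t4, $t4, 1 → $t4=4-1=3
cmp $t4, 1  (cmp 3,1)
bgt L0: taken
xor $t1, $t1, 12 → $t1=4^12=8
sub $t4, $t4, 1 → $t4=3-1=2
cmp $t4, 1  (cmp 2,1)
bgt L0: taken
xor $t1, $t1, 12 → $t1=8^12=4
sub $t4, $t4, 1 → $t4=2-1=1
cmp $t4, 1  (cmp 1,1)
bgt L0: not taken
halt.
Total executed instructions: 19.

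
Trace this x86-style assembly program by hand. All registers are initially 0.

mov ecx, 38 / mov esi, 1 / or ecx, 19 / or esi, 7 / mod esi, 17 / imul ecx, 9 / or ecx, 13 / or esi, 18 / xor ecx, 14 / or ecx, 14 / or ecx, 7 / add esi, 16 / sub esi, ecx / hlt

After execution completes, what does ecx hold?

ecx=38
esi=1
ecx=38|19=55
esi=1|7=7
esi=7%17=7
ecx=55*9=495
ecx=495|13=495
esi=7|18=23
ecx=495^14=481
ecx=481|14=495
ecx=495|7=495
esi=23+16=39
esi=39-495=-456
halt.

495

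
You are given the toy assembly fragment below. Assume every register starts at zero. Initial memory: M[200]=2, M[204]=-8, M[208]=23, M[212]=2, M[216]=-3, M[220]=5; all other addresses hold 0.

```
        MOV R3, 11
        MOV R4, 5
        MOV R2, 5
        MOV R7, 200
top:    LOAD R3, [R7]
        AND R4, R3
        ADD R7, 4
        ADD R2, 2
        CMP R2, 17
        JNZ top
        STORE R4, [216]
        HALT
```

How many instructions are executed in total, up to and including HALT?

42

MOV R3, 11 → R3=11
MOV R4, 5 → R4=5
MOV R2, 5 → R2=5
MOV R7, 200 → R7=200
LOAD R3, [R7] → R3=M[200]=2
AND R4, R3 → R4=5&2=0
ADD R7, 4 → R7=200+4=204
ADD R2, 2 → R2=5+2=7
CMP R2, 17  (cmp 7,17)
JNZ top: taken
LOAD R3, [R7] → R3=M[204]=-8
AND R4, R3 → R4=0&(-8)=0
ADD R7, 4 → R7=204+4=208
ADD R2, 2 → R2=7+2=9
CMP R2, 17  (cmp 9,17)
JNZ top: taken
LOAD R3, [R7] → R3=M[208]=23
AND R4, R3 → R4=0&23=0
ADD R7, 4 → R7=208+4=212
ADD R2, 2 → R2=9+2=11
CMP R2, 17  (cmp 11,17)
JNZ top: taken
LOAD R3, [R7] → R3=M[212]=2
AND R4, R3 → R4=0&2=0
ADD R7, 4 → R7=212+4=216
ADD R2, 2 → R2=11+2=13
CMP R2, 17  (cmp 13,17)
JNZ top: taken
LOAD R3, [R7] → R3=M[216]=-3
AND R4, R3 → R4=0&(-3)=0
ADD R7, 4 → R7=216+4=220
ADD R2, 2 → R2=13+2=15
CMP R2, 17  (cmp 15,17)
JNZ top: taken
LOAD R3, [R7] → R3=M[220]=5
AND R4, R3 → R4=0&5=0
ADD R7, 4 → R7=220+4=224
ADD R2, 2 → R2=15+2=17
CMP R2, 17  (cmp 17,17)
JNZ top: not taken
STORE R4, [216] → M[216]=0
halt.
Total executed instructions: 42.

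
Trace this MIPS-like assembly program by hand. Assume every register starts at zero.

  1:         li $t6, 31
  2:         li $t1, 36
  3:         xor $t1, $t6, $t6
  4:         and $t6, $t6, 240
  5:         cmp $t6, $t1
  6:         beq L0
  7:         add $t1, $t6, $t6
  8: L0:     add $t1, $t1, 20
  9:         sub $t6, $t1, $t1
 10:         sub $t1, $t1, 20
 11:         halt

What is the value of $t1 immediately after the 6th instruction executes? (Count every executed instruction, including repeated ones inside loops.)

$t6=31
$t1=36
$t1=31^31=0
$t6=31&240=16
cmp $t6, $t1  (cmp 16,0)
beq L0: not taken
After step 6: $t1 = 0.

0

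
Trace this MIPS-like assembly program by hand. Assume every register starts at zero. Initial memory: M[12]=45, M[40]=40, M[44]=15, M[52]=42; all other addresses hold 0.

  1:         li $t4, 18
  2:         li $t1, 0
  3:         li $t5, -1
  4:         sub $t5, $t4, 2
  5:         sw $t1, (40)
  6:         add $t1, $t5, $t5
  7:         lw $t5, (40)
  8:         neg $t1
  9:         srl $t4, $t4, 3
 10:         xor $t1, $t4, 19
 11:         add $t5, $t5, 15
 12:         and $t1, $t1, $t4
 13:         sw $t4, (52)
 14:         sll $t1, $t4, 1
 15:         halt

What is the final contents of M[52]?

$t4=18
$t1=0
$t5=-1
$t5=18-2=16
sw $t1, (40) → M[40]=0
$t1=16+16=32
$t5=M[40]=0
$t1=-(32)=-32
$t4=18>>3=2
$t1=2^19=17
$t5=0+15=15
$t1=17&2=0
sw $t4, (52) → M[52]=2
$t1=2<<1=4
halt.

2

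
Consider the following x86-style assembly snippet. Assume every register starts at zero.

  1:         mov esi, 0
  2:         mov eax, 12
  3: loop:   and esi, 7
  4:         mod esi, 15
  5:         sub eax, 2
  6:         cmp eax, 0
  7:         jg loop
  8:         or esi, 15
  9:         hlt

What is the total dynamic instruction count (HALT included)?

34

after mov esi, 0: esi=0
after mov eax, 12: eax=12
after and esi, 7: esi=0&7=0
after mod esi, 15: esi=0%15=0
after sub eax, 2: eax=12-2=10
cmp eax, 0  (cmp 10,0)
jg loop: taken
after and esi, 7: esi=0&7=0
after mod esi, 15: esi=0%15=0
after sub eax, 2: eax=10-2=8
cmp eax, 0  (cmp 8,0)
jg loop: taken
after and esi, 7: esi=0&7=0
after mod esi, 15: esi=0%15=0
after sub eax, 2: eax=8-2=6
cmp eax, 0  (cmp 6,0)
jg loop: taken
after and esi, 7: esi=0&7=0
after mod esi, 15: esi=0%15=0
after sub eax, 2: eax=6-2=4
cmp eax, 0  (cmp 4,0)
jg loop: taken
after and esi, 7: esi=0&7=0
after mod esi, 15: esi=0%15=0
after sub eax, 2: eax=4-2=2
cmp eax, 0  (cmp 2,0)
jg loop: taken
after and esi, 7: esi=0&7=0
after mod esi, 15: esi=0%15=0
after sub eax, 2: eax=2-2=0
cmp eax, 0  (cmp 0,0)
jg loop: not taken
after or esi, 15: esi=0|15=15
halt.
Total executed instructions: 34.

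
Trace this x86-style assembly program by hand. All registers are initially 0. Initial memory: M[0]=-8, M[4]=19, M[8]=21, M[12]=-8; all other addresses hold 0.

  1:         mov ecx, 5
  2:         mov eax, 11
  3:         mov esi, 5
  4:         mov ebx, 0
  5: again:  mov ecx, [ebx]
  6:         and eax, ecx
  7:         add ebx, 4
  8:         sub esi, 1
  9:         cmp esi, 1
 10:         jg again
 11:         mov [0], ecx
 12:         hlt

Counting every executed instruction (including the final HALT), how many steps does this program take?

30

after mov ecx, 5: ecx=5
after mov eax, 11: eax=11
after mov esi, 5: esi=5
after mov ebx, 0: ebx=0
after mov ecx, [ebx]: ecx=M[0]=-8
after and eax, ecx: eax=11&(-8)=8
after add ebx, 4: ebx=0+4=4
after sub esi, 1: esi=5-1=4
cmp esi, 1  (cmp 4,1)
jg again: taken
after mov ecx, [ebx]: ecx=M[4]=19
after and eax, ecx: eax=8&19=0
after add ebx, 4: ebx=4+4=8
after sub esi, 1: esi=4-1=3
cmp esi, 1  (cmp 3,1)
jg again: taken
after mov ecx, [ebx]: ecx=M[8]=21
after and eax, ecx: eax=0&21=0
after add ebx, 4: ebx=8+4=12
after sub esi, 1: esi=3-1=2
cmp esi, 1  (cmp 2,1)
jg again: taken
after mov ecx, [ebx]: ecx=M[12]=-8
after and eax, ecx: eax=0&(-8)=0
after add ebx, 4: ebx=12+4=16
after sub esi, 1: esi=2-1=1
cmp esi, 1  (cmp 1,1)
jg again: not taken
mov [0], ecx → M[0]=-8
halt.
Total executed instructions: 30.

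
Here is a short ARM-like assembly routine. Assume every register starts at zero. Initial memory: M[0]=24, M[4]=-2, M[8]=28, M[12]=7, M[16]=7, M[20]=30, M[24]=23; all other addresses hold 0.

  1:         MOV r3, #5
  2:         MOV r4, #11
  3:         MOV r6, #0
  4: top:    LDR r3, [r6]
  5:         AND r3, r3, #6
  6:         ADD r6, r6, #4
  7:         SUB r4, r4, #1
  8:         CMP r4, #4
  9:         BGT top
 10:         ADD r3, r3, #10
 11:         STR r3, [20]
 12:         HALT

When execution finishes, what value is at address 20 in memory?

r3=5
r4=11
r6=0
r3=M[0]=24
r3=24&6=0
r6=0+4=4
r4=11-1=10
CMP r4, #4  (cmp 10,4)
BGT top: taken
r3=M[4]=-2
r3=(-2)&6=6
r6=4+4=8
r4=10-1=9
CMP r4, #4  (cmp 9,4)
BGT top: taken
r3=M[8]=28
r3=28&6=4
r6=8+4=12
r4=9-1=8
CMP r4, #4  (cmp 8,4)
BGT top: taken
r3=M[12]=7
r3=7&6=6
r6=12+4=16
r4=8-1=7
CMP r4, #4  (cmp 7,4)
BGT top: taken
r3=M[16]=7
r3=7&6=6
r6=16+4=20
r4=7-1=6
CMP r4, #4  (cmp 6,4)
BGT top: taken
r3=M[20]=30
r3=30&6=6
r6=20+4=24
r4=6-1=5
CMP r4, #4  (cmp 5,4)
BGT top: taken
r3=M[24]=23
r3=23&6=6
r6=24+4=28
r4=5-1=4
CMP r4, #4  (cmp 4,4)
BGT top: not taken
r3=6+10=16
STR r3, [20] → M[20]=16
halt.

16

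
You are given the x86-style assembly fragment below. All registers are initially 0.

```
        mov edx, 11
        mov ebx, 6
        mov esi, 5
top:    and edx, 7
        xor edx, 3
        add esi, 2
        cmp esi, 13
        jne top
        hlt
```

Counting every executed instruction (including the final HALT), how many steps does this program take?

after mov edx, 11: edx=11
after mov ebx, 6: ebx=6
after mov esi, 5: esi=5
after and edx, 7: edx=11&7=3
after xor edx, 3: edx=3^3=0
after add esi, 2: esi=5+2=7
cmp esi, 13  (cmp 7,13)
jne top: taken
after and edx, 7: edx=0&7=0
after xor edx, 3: edx=0^3=3
after add esi, 2: esi=7+2=9
cmp esi, 13  (cmp 9,13)
jne top: taken
after and edx, 7: edx=3&7=3
after xor edx, 3: edx=3^3=0
after add esi, 2: esi=9+2=11
cmp esi, 13  (cmp 11,13)
jne top: taken
after and edx, 7: edx=0&7=0
after xor edx, 3: edx=0^3=3
after add esi, 2: esi=11+2=13
cmp esi, 13  (cmp 13,13)
jne top: not taken
halt.
Total executed instructions: 24.

24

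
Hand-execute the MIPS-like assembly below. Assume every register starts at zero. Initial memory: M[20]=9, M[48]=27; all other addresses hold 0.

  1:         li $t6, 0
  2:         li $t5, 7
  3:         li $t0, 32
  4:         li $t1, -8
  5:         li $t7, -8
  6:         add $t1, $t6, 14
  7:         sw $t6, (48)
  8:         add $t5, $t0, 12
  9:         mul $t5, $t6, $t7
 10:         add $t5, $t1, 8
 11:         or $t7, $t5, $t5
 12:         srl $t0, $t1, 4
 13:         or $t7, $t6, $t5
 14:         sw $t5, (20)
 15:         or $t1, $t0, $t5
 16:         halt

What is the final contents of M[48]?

after li $t6, 0: $t6=0
after li $t5, 7: $t5=7
after li $t0, 32: $t0=32
after li $t1, -8: $t1=-8
after li $t7, -8: $t7=-8
after add $t1, $t6, 14: $t1=0+14=14
sw $t6, (48) → M[48]=0
after add $t5, $t0, 12: $t5=32+12=44
after mul $t5, $t6, $t7: $t5=0*(-8)=0
after add $t5, $t1, 8: $t5=14+8=22
after or $t7, $t5, $t5: $t7=22|22=22
after srl $t0, $t1, 4: $t0=14>>4=0
after or $t7, $t6, $t5: $t7=0|22=22
sw $t5, (20) → M[20]=22
after or $t1, $t0, $t5: $t1=0|22=22
halt.

0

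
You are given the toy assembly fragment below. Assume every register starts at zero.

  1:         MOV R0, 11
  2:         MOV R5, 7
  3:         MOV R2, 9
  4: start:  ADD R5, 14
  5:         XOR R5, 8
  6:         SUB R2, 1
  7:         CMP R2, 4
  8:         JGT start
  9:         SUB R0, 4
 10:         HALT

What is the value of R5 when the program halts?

MOV R0, 11 → R0=11
MOV R5, 7 → R5=7
MOV R2, 9 → R2=9
ADD R5, 14 → R5=7+14=21
XOR R5, 8 → R5=21^8=29
SUB R2, 1 → R2=9-1=8
CMP R2, 4  (cmp 8,4)
JGT start: taken
ADD R5, 14 → R5=29+14=43
XOR R5, 8 → R5=43^8=35
SUB R2, 1 → R2=8-1=7
CMP R2, 4  (cmp 7,4)
JGT start: taken
ADD R5, 14 → R5=35+14=49
XOR R5, 8 → R5=49^8=57
SUB R2, 1 → R2=7-1=6
CMP R2, 4  (cmp 6,4)
JGT start: taken
ADD R5, 14 → R5=57+14=71
XOR R5, 8 → R5=71^8=79
SUB R2, 1 → R2=6-1=5
CMP R2, 4  (cmp 5,4)
JGT start: taken
ADD R5, 14 → R5=79+14=93
XOR R5, 8 → R5=93^8=85
SUB R2, 1 → R2=5-1=4
CMP R2, 4  (cmp 4,4)
JGT start: not taken
SUB R0, 4 → R0=11-4=7
halt.

85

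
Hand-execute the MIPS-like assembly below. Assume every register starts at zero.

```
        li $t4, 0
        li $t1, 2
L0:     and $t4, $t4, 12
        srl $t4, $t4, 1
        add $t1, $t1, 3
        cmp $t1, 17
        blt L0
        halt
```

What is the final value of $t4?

$t4=0
$t1=2
$t4=0&12=0
$t4=0>>1=0
$t1=2+3=5
cmp $t1, 17  (cmp 5,17)
blt L0: taken
$t4=0&12=0
$t4=0>>1=0
$t1=5+3=8
cmp $t1, 17  (cmp 8,17)
blt L0: taken
$t4=0&12=0
$t4=0>>1=0
$t1=8+3=11
cmp $t1, 17  (cmp 11,17)
blt L0: taken
$t4=0&12=0
$t4=0>>1=0
$t1=11+3=14
cmp $t1, 17  (cmp 14,17)
blt L0: taken
$t4=0&12=0
$t4=0>>1=0
$t1=14+3=17
cmp $t1, 17  (cmp 17,17)
blt L0: not taken
halt.

0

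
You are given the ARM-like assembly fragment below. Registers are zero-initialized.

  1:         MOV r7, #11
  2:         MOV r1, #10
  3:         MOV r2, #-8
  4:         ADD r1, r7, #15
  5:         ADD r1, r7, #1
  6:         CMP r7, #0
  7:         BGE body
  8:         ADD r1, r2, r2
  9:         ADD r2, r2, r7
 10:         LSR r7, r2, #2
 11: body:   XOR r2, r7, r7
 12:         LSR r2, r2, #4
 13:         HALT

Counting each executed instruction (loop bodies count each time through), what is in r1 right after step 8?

MOV r7, #11 → r7=11
MOV r1, #10 → r1=10
MOV r2, #-8 → r2=-8
ADD r1, r7, #15 → r1=11+15=26
ADD r1, r7, #1 → r1=11+1=12
CMP r7, #0  (cmp 11,0)
BGE body: taken
XOR r2, r7, r7 → r2=11^11=0
After step 8: r1 = 12.

12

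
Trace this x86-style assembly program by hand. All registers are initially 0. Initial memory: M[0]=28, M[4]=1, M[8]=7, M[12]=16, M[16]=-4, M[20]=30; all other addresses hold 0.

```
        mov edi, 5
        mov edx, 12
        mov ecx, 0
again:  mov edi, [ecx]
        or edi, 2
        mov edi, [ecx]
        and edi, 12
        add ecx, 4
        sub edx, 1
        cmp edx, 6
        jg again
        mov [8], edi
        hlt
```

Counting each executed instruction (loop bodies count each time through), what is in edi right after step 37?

after mov edi, 5: edi=5
after mov edx, 12: edx=12
after mov ecx, 0: ecx=0
after mov edi, [ecx]: edi=M[0]=28
after or edi, 2: edi=28|2=30
after mov edi, [ecx]: edi=M[0]=28
after and edi, 12: edi=28&12=12
after add ecx, 4: ecx=0+4=4
after sub edx, 1: edx=12-1=11
cmp edx, 6  (cmp 11,6)
jg again: taken
after mov edi, [ecx]: edi=M[4]=1
after or edi, 2: edi=1|2=3
after mov edi, [ecx]: edi=M[4]=1
after and edi, 12: edi=1&12=0
after add ecx, 4: ecx=4+4=8
after sub edx, 1: edx=11-1=10
cmp edx, 6  (cmp 10,6)
jg again: taken
after mov edi, [ecx]: edi=M[8]=7
after or edi, 2: edi=7|2=7
after mov edi, [ecx]: edi=M[8]=7
after and edi, 12: edi=7&12=4
after add ecx, 4: ecx=8+4=12
after sub edx, 1: edx=10-1=9
cmp edx, 6  (cmp 9,6)
jg again: taken
after mov edi, [ecx]: edi=M[12]=16
after or edi, 2: edi=16|2=18
after mov edi, [ecx]: edi=M[12]=16
after and edi, 12: edi=16&12=0
after add ecx, 4: ecx=12+4=16
after sub edx, 1: edx=9-1=8
cmp edx, 6  (cmp 8,6)
jg again: taken
after mov edi, [ecx]: edi=M[16]=-4
after or edi, 2: edi=(-4)|2=-2
After step 37: edi = -2.

-2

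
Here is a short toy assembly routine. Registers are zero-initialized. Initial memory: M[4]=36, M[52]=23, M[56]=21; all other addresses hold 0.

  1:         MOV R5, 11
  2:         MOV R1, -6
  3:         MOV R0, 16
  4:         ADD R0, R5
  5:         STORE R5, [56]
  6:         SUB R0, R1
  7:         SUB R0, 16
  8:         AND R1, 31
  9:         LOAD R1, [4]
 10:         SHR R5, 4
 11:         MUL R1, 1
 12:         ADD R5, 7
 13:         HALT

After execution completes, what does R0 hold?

after MOV R5, 11: R5=11
after MOV R1, -6: R1=-6
after MOV R0, 16: R0=16
after ADD R0, R5: R0=16+11=27
STORE R5, [56] → M[56]=11
after SUB R0, R1: R0=27-(-6)=33
after SUB R0, 16: R0=33-16=17
after AND R1, 31: R1=(-6)&31=26
after LOAD R1, [4]: R1=M[4]=36
after SHR R5, 4: R5=11>>4=0
after MUL R1, 1: R1=36*1=36
after ADD R5, 7: R5=0+7=7
halt.

17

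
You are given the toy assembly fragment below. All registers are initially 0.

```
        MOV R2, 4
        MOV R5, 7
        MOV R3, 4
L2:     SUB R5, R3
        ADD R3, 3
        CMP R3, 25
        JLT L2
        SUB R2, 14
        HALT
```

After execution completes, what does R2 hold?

-10

R2=4
R5=7
R3=4
R5=7-4=3
R3=4+3=7
CMP R3, 25  (cmp 7,25)
JLT L2: taken
R5=3-7=-4
R3=7+3=10
CMP R3, 25  (cmp 10,25)
JLT L2: taken
R5=(-4)-10=-14
R3=10+3=13
CMP R3, 25  (cmp 13,25)
JLT L2: taken
R5=(-14)-13=-27
R3=13+3=16
CMP R3, 25  (cmp 16,25)
JLT L2: taken
R5=(-27)-16=-43
R3=16+3=19
CMP R3, 25  (cmp 19,25)
JLT L2: taken
R5=(-43)-19=-62
R3=19+3=22
CMP R3, 25  (cmp 22,25)
JLT L2: taken
R5=(-62)-22=-84
R3=22+3=25
CMP R3, 25  (cmp 25,25)
JLT L2: not taken
R2=4-14=-10
halt.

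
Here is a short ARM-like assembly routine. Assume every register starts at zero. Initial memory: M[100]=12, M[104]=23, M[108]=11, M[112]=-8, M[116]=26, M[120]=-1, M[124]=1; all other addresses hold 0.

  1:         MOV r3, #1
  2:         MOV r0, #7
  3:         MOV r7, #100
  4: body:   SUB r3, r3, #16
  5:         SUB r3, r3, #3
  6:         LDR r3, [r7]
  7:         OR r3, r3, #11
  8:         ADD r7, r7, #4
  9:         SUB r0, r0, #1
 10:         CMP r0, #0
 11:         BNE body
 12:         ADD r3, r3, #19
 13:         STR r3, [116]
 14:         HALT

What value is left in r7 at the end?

r3=1
r0=7
r7=100
r3=1-16=-15
r3=(-15)-3=-18
r3=M[100]=12
r3=12|11=15
r7=100+4=104
r0=7-1=6
CMP r0, #0  (cmp 6,0)
BNE body: taken
r3=15-16=-1
r3=(-1)-3=-4
r3=M[104]=23
r3=23|11=31
r7=104+4=108
r0=6-1=5
CMP r0, #0  (cmp 5,0)
BNE body: taken
r3=31-16=15
r3=15-3=12
r3=M[108]=11
r3=11|11=11
r7=108+4=112
r0=5-1=4
CMP r0, #0  (cmp 4,0)
BNE body: taken
r3=11-16=-5
r3=(-5)-3=-8
r3=M[112]=-8
r3=(-8)|11=-5
r7=112+4=116
r0=4-1=3
CMP r0, #0  (cmp 3,0)
BNE body: taken
r3=(-5)-16=-21
r3=(-21)-3=-24
r3=M[116]=26
r3=26|11=27
r7=116+4=120
r0=3-1=2
CMP r0, #0  (cmp 2,0)
BNE body: taken
r3=27-16=11
r3=11-3=8
r3=M[120]=-1
r3=(-1)|11=-1
r7=120+4=124
r0=2-1=1
CMP r0, #0  (cmp 1,0)
BNE body: taken
r3=(-1)-16=-17
r3=(-17)-3=-20
r3=M[124]=1
r3=1|11=11
r7=124+4=128
r0=1-1=0
CMP r0, #0  (cmp 0,0)
BNE body: not taken
r3=11+19=30
STR r3, [116] → M[116]=30
halt.

128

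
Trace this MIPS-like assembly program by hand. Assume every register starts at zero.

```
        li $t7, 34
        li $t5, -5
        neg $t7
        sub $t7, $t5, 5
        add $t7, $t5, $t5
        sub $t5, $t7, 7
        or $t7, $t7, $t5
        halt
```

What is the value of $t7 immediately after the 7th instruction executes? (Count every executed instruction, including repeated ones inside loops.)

li $t7, 34 → $t7=34
li $t5, -5 → $t5=-5
neg $t7 → $t7=-(34)=-34
sub $t7, $t5, 5 → $t7=(-5)-5=-10
add $t7, $t5, $t5 → $t7=(-5)+(-5)=-10
sub $t5, $t7, 7 → $t5=(-10)-7=-17
or $t7, $t7, $t5 → $t7=(-10)|(-17)=-1
After step 7: $t7 = -1.

-1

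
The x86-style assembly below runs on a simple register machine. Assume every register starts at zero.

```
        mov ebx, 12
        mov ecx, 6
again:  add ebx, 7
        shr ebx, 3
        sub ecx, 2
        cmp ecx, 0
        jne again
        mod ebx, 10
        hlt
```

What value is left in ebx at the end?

1

mov ebx, 12 → ebx=12
mov ecx, 6 → ecx=6
add ebx, 7 → ebx=12+7=19
shr ebx, 3 → ebx=19>>3=2
sub ecx, 2 → ecx=6-2=4
cmp ecx, 0  (cmp 4,0)
jne again: taken
add ebx, 7 → ebx=2+7=9
shr ebx, 3 → ebx=9>>3=1
sub ecx, 2 → ecx=4-2=2
cmp ecx, 0  (cmp 2,0)
jne again: taken
add ebx, 7 → ebx=1+7=8
shr ebx, 3 → ebx=8>>3=1
sub ecx, 2 → ecx=2-2=0
cmp ecx, 0  (cmp 0,0)
jne again: not taken
mod ebx, 10 → ebx=1%10=1
halt.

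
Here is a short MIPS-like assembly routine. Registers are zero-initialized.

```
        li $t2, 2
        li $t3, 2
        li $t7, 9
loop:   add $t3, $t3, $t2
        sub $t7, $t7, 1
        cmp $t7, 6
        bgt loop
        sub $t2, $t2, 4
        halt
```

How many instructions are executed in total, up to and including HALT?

$t2=2
$t3=2
$t7=9
$t3=2+2=4
$t7=9-1=8
cmp $t7, 6  (cmp 8,6)
bgt loop: taken
$t3=4+2=6
$t7=8-1=7
cmp $t7, 6  (cmp 7,6)
bgt loop: taken
$t3=6+2=8
$t7=7-1=6
cmp $t7, 6  (cmp 6,6)
bgt loop: not taken
$t2=2-4=-2
halt.
Total executed instructions: 17.

17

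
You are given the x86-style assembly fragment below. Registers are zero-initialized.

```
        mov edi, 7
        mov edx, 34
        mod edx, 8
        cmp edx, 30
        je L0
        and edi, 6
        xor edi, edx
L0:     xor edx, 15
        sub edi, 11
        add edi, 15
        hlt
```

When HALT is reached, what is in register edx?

13

edi=7
edx=34
edx=34%8=2
cmp edx, 30  (cmp 2,30)
je L0: not taken
edi=7&6=6
edi=6^2=4
edx=2^15=13
edi=4-11=-7
edi=(-7)+15=8
halt.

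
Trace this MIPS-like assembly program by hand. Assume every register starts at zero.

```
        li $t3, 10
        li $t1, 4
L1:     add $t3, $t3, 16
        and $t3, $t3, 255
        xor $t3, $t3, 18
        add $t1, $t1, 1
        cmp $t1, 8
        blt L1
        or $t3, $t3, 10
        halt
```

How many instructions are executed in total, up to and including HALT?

28

$t3=10
$t1=4
$t3=10+16=26
$t3=26&255=26
$t3=26^18=8
$t1=4+1=5
cmp $t1, 8  (cmp 5,8)
blt L1: taken
$t3=8+16=24
$t3=24&255=24
$t3=24^18=10
$t1=5+1=6
cmp $t1, 8  (cmp 6,8)
blt L1: taken
$t3=10+16=26
$t3=26&255=26
$t3=26^18=8
$t1=6+1=7
cmp $t1, 8  (cmp 7,8)
blt L1: taken
$t3=8+16=24
$t3=24&255=24
$t3=24^18=10
$t1=7+1=8
cmp $t1, 8  (cmp 8,8)
blt L1: not taken
$t3=10|10=10
halt.
Total executed instructions: 28.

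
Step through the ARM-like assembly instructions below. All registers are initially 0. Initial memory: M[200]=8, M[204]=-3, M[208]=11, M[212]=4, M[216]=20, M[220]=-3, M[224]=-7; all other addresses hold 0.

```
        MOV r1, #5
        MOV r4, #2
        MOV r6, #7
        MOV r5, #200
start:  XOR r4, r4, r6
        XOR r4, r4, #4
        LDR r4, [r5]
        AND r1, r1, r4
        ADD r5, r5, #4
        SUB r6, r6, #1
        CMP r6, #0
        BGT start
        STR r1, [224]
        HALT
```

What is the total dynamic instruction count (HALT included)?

r1=5
r4=2
r6=7
r5=200
r4=2^7=5
r4=5^4=1
r4=M[200]=8
r1=5&8=0
r5=200+4=204
r6=7-1=6
CMP r6, #0  (cmp 6,0)
BGT start: taken
r4=8^6=14
r4=14^4=10
r4=M[204]=-3
r1=0&(-3)=0
r5=204+4=208
r6=6-1=5
CMP r6, #0  (cmp 5,0)
BGT start: taken
r4=(-3)^5=-8
r4=(-8)^4=-4
r4=M[208]=11
r1=0&11=0
r5=208+4=212
r6=5-1=4
CMP r6, #0  (cmp 4,0)
BGT start: taken
r4=11^4=15
r4=15^4=11
r4=M[212]=4
r1=0&4=0
r5=212+4=216
r6=4-1=3
CMP r6, #0  (cmp 3,0)
BGT start: taken
r4=4^3=7
r4=7^4=3
r4=M[216]=20
r1=0&20=0
r5=216+4=220
r6=3-1=2
CMP r6, #0  (cmp 2,0)
BGT start: taken
r4=20^2=22
r4=22^4=18
r4=M[220]=-3
r1=0&(-3)=0
r5=220+4=224
r6=2-1=1
CMP r6, #0  (cmp 1,0)
BGT start: taken
r4=(-3)^1=-4
r4=(-4)^4=-8
r4=M[224]=-7
r1=0&(-7)=0
r5=224+4=228
r6=1-1=0
CMP r6, #0  (cmp 0,0)
BGT start: not taken
STR r1, [224] → M[224]=0
halt.
Total executed instructions: 62.

62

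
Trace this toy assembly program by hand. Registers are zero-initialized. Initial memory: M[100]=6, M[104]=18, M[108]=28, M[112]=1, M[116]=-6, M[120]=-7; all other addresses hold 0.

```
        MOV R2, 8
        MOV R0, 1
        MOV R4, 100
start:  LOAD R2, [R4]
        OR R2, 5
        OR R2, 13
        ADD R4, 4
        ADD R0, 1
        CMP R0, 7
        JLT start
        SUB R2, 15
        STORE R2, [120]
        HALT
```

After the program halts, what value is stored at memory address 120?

MOV R2, 8 → R2=8
MOV R0, 1 → R0=1
MOV R4, 100 → R4=100
LOAD R2, [R4] → R2=M[100]=6
OR R2, 5 → R2=6|5=7
OR R2, 13 → R2=7|13=15
ADD R4, 4 → R4=100+4=104
ADD R0, 1 → R0=1+1=2
CMP R0, 7  (cmp 2,7)
JLT start: taken
LOAD R2, [R4] → R2=M[104]=18
OR R2, 5 → R2=18|5=23
OR R2, 13 → R2=23|13=31
ADD R4, 4 → R4=104+4=108
ADD R0, 1 → R0=2+1=3
CMP R0, 7  (cmp 3,7)
JLT start: taken
LOAD R2, [R4] → R2=M[108]=28
OR R2, 5 → R2=28|5=29
OR R2, 13 → R2=29|13=29
ADD R4, 4 → R4=108+4=112
ADD R0, 1 → R0=3+1=4
CMP R0, 7  (cmp 4,7)
JLT start: taken
LOAD R2, [R4] → R2=M[112]=1
OR R2, 5 → R2=1|5=5
OR R2, 13 → R2=5|13=13
ADD R4, 4 → R4=112+4=116
ADD R0, 1 → R0=4+1=5
CMP R0, 7  (cmp 5,7)
JLT start: taken
LOAD R2, [R4] → R2=M[116]=-6
OR R2, 5 → R2=(-6)|5=-1
OR R2, 13 → R2=(-1)|13=-1
ADD R4, 4 → R4=116+4=120
ADD R0, 1 → R0=5+1=6
CMP R0, 7  (cmp 6,7)
JLT start: taken
LOAD R2, [R4] → R2=M[120]=-7
OR R2, 5 → R2=(-7)|5=-3
OR R2, 13 → R2=(-3)|13=-3
ADD R4, 4 → R4=120+4=124
ADD R0, 1 → R0=6+1=7
CMP R0, 7  (cmp 7,7)
JLT start: not taken
SUB R2, 15 → R2=(-3)-15=-18
STORE R2, [120] → M[120]=-18
halt.

-18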